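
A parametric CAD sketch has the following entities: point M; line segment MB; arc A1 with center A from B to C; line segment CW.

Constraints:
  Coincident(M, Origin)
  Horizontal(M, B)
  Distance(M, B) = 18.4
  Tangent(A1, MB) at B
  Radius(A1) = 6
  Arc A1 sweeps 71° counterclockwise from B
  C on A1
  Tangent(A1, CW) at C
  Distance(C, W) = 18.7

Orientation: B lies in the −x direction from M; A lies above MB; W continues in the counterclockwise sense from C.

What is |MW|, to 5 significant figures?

22.719

M is at the origin; MB is horizontal with |MB| = 18.4 and B on the −x side, so B = (-18.400, 0.0000). Since A1 is tangent to MB there, AB ⟂ MB, so A = B + (0, 6) = (-18.400, 6.0000). On A1, B sits at bearing -90° from A; a 71° counterclockwise sweep puts C at bearing -19°, so C = A + 6.0·(cos -19°, sin -19°) = (-12.727, 4.0466). A1 meets CW tangentially, so AC is at right angles to CW, so CW runs along (−sin -19°, cos -19°); with |CW| = 18.7, W = (-6.6388, 21.728). Then |MW| = |W − M| = 22.719.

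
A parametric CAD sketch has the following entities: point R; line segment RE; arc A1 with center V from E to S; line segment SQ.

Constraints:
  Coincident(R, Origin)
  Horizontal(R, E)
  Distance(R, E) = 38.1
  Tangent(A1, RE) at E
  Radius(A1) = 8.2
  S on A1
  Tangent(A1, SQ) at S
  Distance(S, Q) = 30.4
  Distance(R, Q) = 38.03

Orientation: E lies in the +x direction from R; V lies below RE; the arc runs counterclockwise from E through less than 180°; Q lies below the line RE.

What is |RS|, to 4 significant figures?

30.95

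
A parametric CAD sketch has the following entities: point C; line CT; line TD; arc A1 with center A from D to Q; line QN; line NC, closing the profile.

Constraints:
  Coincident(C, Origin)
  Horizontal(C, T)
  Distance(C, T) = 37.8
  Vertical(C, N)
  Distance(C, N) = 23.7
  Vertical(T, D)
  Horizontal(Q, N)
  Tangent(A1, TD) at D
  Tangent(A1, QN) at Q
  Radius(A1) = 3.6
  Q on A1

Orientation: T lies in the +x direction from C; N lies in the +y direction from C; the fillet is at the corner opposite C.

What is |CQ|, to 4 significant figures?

41.61

C is at the origin; C and T share the same y with |CT| = 37.8 and T on the +x side, so T = (37.80, 0.000). C and N share the same x with |CN| = 23.7 and N on the +y side, so N = (0.000, 23.70). The virtual corner opposite C is at (37.80, 23.70). Since A1 is tangent to TD there, AD ⟂ TD and the tangent condition forces AQ to be normal to QN, with radius 3.6, so the center A sits 3.6 in from both sides at A = (34.20, 20.10). That places the tangent points at D = (37.80, 20.10) on TD and Q = (34.20, 23.70) on QN. Then |CQ| = |Q − C| = 41.61.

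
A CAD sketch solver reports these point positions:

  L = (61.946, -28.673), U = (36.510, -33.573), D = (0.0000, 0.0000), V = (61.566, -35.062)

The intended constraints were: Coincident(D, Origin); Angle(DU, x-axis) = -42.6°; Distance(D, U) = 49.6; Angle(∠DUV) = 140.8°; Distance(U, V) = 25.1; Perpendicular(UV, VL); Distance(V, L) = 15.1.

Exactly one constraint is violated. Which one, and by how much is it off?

Distance(V, L) = 15.1 — off by 8.70.

D = (0.00, 0.00) ✓; DU at -42.60° ✓; |DU| = 49.60 ✓; ∠DUV = 140.8° ✓; |UV| = 25.10 ✓; ∠(UV, VL) = 90.00° ✓; |VL| = 6.400 ✗.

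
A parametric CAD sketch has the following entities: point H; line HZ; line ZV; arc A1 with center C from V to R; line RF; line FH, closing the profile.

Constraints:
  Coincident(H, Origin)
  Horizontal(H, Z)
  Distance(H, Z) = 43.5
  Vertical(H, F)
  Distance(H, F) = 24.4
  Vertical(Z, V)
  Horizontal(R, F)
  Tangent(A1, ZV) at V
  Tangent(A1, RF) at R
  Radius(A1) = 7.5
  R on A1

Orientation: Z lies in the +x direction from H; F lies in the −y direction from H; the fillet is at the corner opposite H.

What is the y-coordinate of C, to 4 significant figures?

-16.90

H is at the origin; HZ is horizontal with |HZ| = 43.5 and Z on the +x side, so Z = (43.50, 0.000). HF is vertical with |HF| = 24.4 and F on the −y side, so F = (0.000, -24.40). The virtual corner opposite H is at (43.50, -24.40). Tangency of A1 to ZV means the radius CV is perpendicular to ZV and tangency of A1 to RF means the radius CR is perpendicular to RF, with radius 7.5, so the center C sits 7.5 in from both sides at C = (36.00, -16.90). So C.y = -16.90.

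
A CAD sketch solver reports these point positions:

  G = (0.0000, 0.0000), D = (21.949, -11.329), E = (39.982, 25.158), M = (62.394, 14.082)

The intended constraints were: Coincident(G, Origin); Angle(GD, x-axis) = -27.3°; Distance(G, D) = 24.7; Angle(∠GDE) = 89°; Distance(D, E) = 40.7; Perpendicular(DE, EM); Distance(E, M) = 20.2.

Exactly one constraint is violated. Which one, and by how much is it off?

Distance(E, M) = 20.2 — off by 4.80.

G = (0.00, 0.00) ✓; GD at -27.30° ✓; |GD| = 24.70 ✓; ∠GDE = 89.00° ✓; |DE| = 40.70 ✓; ∠(DE, EM) = 90.00° ✓; |EM| = 25.00 ✗.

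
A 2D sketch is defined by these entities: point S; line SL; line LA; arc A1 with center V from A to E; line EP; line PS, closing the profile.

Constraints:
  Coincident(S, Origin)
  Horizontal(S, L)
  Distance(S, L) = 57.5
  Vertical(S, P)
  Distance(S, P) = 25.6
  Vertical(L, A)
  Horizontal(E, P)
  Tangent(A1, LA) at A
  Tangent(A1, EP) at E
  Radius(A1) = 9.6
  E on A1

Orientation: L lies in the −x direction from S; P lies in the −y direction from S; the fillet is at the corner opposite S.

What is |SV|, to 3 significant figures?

50.5

S is at the origin; SL is horizontal with |SL| = 57.5 and L on the −x side, so L = (-57.5, 0.00). S and P share the same x with |SP| = 25.6 and P on the −y side, so P = (0.00, -25.6). The virtual corner opposite S is at (-57.5, -25.6). Tangency of A1 to LA means the radius VA is perpendicular to LA and the tangent condition forces VE to be normal to EP, with radius 9.6, so the center V sits 9.6 in from both sides at V = (-47.9, -16.0). Then |SV| = |V − S| = 50.5.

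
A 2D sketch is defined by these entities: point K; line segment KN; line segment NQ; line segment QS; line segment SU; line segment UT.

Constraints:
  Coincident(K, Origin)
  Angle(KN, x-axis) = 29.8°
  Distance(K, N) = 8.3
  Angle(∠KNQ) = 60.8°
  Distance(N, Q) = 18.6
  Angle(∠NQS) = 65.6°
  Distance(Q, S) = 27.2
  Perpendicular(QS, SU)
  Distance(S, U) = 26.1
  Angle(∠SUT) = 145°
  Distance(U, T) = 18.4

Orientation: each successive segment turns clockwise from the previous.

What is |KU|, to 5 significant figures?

21.537

K is at the origin; KN runs at 29.8° with length 8.3, so N = (7.2025, 4.1249). ∠KNQ = 60.8° gives NQ at -89.400° from the x-axis; with |NQ| = 18.6, Q = (7.3972, -14.474). ∠NQS = 65.6° gives QS at 156.20° from the x-axis; with |QS| = 27.2, S = (-17.490, -3.4977). QS ⟂ SU, so SU runs at 66.200°; with |SU| = 26.1, U = (-6.9571, 20.383). Then |KU| = |U − K| = 21.537.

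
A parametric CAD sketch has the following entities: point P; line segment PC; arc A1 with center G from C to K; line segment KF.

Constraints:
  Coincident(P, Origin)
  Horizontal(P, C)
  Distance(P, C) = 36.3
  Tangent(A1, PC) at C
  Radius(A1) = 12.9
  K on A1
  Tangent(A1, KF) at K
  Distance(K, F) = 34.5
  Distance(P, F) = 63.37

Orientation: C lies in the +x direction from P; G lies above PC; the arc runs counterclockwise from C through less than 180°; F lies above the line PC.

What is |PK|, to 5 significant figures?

51.401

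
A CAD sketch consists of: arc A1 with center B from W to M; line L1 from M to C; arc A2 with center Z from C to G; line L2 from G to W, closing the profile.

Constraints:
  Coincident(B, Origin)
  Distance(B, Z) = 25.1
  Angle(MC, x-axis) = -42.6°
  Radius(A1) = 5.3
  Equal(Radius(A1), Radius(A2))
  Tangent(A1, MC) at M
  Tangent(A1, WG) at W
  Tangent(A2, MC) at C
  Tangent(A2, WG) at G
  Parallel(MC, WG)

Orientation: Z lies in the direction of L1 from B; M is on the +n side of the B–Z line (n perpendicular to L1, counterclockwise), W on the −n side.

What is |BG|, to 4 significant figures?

25.65

Tangency of A1 to both parallel lines with radius 5.3 puts M and W at B ± 5.3·n: M = (3.587, 3.901), W = (-3.587, -3.901). Equal radii place C and G the same way about Z: C = Z + 5.3·n = (22.06, -13.09), G = Z − 5.3·n = (14.89, -20.89). Then |BG| = |G − B| = 25.65.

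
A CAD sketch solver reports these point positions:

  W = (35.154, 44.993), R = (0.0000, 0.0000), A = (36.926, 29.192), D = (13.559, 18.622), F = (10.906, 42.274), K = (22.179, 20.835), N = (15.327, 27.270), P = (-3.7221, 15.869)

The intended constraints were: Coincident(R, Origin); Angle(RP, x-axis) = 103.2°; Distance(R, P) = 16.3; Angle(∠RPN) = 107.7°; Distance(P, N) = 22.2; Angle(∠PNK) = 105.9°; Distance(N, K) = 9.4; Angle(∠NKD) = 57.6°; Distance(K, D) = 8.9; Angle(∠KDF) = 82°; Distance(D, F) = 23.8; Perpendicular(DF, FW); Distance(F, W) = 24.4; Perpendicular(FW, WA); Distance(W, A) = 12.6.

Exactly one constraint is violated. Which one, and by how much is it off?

Distance(W, A) = 12.6 — off by 3.30.

R = (0.00, 0.00) ✓; RP at 103.2° ✓; |RP| = 16.30 ✓; ∠RPN = 107.7° ✓; |PN| = 22.20 ✓; ∠PNK = 105.9° ✓; |NK| = 9.400 ✓; ∠NKD = 57.60° ✓; |KD| = 8.900 ✓; ∠KDF = 82.00° ✓; |DF| = 23.80 ✓; ∠(DF, FW) = 90.00° ✓; |FW| = 24.40 ✓; ∠(FW, WA) = 90.00° ✓; |WA| = 15.90 ✗.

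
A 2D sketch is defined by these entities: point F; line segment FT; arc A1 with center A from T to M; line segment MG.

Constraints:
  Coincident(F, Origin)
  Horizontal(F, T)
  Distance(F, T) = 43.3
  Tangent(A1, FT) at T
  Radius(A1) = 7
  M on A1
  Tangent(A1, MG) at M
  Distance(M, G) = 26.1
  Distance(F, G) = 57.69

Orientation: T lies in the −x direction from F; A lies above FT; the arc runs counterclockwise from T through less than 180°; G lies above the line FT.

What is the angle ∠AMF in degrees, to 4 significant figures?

142.9°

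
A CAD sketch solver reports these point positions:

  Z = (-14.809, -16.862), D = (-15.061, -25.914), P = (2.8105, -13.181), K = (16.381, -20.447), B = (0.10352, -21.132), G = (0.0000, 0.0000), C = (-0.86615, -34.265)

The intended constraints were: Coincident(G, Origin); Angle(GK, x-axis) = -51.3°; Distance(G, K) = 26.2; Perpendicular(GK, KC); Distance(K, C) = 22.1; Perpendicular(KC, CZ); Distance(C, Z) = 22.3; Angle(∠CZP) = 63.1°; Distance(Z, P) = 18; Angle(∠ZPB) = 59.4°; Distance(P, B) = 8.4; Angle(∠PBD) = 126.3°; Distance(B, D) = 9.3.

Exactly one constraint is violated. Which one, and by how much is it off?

Distance(B, D) = 9.3 — off by 6.60.

G = (0.00, 0.00) ✓; GK at -51.30° ✓; |GK| = 26.20 ✓; ∠(GK, KC) = 90.00° ✓; |KC| = 22.10 ✓; ∠(KC, CZ) = 90.00° ✓; |CZ| = 22.30 ✓; ∠CZP = 63.10° ✓; |ZP| = 18.00 ✓; ∠ZPB = 59.40° ✓; |PB| = 8.399 ✓; ∠PBD = 126.3° ✓; |BD| = 15.90 ✗.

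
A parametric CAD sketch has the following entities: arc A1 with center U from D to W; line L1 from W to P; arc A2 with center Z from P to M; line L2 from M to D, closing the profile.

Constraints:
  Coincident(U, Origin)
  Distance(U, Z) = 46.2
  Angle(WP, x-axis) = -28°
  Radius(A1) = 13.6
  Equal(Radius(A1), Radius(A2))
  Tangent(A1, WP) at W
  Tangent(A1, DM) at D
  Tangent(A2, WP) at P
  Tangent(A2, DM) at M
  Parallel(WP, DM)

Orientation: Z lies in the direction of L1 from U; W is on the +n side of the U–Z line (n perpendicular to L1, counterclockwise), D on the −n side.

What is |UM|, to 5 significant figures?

48.160

Tangency of A1 to both parallel lines with radius 13.6 puts W and D at U ± 13.6·n: W = (6.3848, 12.008), D = (-6.3848, -12.008). Equal radii place P and M the same way about Z: P = Z + 13.6·n = (47.177, -9.6815), M = Z − 13.6·n = (34.407, -33.698). Then |UM| = |M − U| = 48.160.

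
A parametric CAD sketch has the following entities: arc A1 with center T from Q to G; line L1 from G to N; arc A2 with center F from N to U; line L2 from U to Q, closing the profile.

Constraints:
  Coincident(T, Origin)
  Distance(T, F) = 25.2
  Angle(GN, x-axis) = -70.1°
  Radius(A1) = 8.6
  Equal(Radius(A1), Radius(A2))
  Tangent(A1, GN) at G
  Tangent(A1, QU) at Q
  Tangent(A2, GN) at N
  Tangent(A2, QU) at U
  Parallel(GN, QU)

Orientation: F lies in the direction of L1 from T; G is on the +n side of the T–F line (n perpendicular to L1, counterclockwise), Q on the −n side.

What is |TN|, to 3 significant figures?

26.6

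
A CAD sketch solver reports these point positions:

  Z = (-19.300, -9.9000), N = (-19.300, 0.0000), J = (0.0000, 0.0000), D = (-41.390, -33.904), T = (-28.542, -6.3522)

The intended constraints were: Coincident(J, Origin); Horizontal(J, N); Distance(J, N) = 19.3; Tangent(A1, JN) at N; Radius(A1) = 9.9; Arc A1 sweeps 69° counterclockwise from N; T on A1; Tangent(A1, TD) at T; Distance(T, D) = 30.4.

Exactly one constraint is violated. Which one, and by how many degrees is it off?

Tangent(A1, TD) at T — off by 4.00°.

J = (0.00, 0.00) ✓; J.y = 0.00, N.y = 0.00 ✓; |JN| = 19.30 ✓; ∠(ZN, NJ) = 90.00° ✓; |ZN| = 9.900 ✓; bearing(Z→T) − bearing(Z→N) = 69.00° ✓; |ZT| = 9.900 ✓; ∠(ZT, TD) = 94.00° ✗; |TD| = 30.40 ✓.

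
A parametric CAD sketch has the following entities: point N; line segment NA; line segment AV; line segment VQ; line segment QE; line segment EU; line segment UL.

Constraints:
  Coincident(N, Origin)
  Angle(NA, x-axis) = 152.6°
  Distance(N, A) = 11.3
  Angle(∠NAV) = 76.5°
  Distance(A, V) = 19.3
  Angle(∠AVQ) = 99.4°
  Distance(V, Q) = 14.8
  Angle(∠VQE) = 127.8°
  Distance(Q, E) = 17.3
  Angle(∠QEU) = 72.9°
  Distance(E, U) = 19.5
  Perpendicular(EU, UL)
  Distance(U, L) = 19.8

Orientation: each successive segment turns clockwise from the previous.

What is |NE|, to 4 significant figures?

17.88

N is at the origin; NA runs at 152.6° with length 11.3, so A = (-10.03, 5.200). ∠NAV = 76.5° gives AV at 49.10° from the x-axis; with |AV| = 19.3, V = (2.604, 19.79). ∠AVQ = 99.4° gives VQ at -31.50° from the x-axis; with |VQ| = 14.8, Q = (15.22, 12.06). ∠VQE = 127.8° gives QE at -83.70° from the x-axis; with |QE| = 17.3, E = (17.12, -5.140). Then |NE| = |E − N| = 17.88.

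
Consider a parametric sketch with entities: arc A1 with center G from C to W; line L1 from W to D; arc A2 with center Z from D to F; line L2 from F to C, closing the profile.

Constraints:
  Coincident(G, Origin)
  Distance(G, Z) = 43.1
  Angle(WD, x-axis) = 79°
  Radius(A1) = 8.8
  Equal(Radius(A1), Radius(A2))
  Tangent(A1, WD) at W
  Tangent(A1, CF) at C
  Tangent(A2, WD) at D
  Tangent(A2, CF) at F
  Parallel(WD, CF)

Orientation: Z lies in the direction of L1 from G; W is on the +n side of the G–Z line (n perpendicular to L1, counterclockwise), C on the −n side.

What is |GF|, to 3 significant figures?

44.0

Tangency of A1 to both parallel lines with radius 8.8 puts W and C at G ± 8.8·n: W = (-8.64, 1.68), C = (8.64, -1.68). Equal radii place D and F the same way about Z: D = Z + 8.8·n = (-0.414, 44.0), F = Z − 8.8·n = (16.9, 40.6). Then |GF| = |F − G| = 44.0.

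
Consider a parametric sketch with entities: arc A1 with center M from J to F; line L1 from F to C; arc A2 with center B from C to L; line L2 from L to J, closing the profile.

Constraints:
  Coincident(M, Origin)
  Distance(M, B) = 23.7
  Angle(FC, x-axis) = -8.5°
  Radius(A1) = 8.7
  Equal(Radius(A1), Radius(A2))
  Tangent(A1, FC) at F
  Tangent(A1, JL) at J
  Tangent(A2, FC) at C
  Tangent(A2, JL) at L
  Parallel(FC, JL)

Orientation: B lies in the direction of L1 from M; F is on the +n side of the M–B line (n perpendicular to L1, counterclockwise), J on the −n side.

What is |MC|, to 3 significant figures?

25.2

The slot axis is L1's direction at -8.5°, so u = (cos -8.5°, sin -8.5°) = (0.989, -0.148) and n = (−sin -8.5°, cos -8.5°) = (0.148, 0.989). M is at the origin and B lies 23.7 along u from M, so B = 23.7·u = (23.4, -3.50). Tangency of A1 to both parallel lines with radius 8.7 puts F and J at M ± 8.7·n: F = (1.29, 8.60), J = (-1.29, -8.60). Equal radii place C and L the same way about B: C = B + 8.7·n = (24.7, 5.10), L = B − 8.7·n = (22.2, -12.1). Then |MC| = |C − M| = 25.2.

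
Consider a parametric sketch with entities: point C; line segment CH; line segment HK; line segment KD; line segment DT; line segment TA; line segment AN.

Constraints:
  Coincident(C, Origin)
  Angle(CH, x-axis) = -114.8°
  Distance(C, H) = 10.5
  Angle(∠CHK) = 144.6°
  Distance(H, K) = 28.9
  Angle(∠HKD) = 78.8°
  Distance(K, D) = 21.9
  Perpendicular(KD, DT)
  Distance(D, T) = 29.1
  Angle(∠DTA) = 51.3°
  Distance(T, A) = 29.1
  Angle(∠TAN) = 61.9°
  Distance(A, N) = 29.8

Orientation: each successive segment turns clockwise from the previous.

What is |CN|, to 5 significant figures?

38.765

C is at the origin; CH runs at -114.8° with length 10.5, so H = (-4.4042, -9.5317). ∠CHK = 144.6° gives HK at -150.20° from the x-axis; with |HK| = 28.9, K = (-29.483, -23.894). ∠HKD = 78.8° gives KD at 108.60° from the x-axis; with |KD| = 21.9, D = (-36.468, -3.1381). KD ⟂ DT, so DT runs at 18.600°; with |DT| = 29.1, T = (-8.8878, 6.1436). ∠DTA = 51.3° gives TA at -110.10° from the x-axis; with |TA| = 29.1, A = (-18.888, -21.184). ∠TAN = 61.9° gives AN at 131.80° from the x-axis; with |AN| = 29.8, N = (-38.751, 1.0312). Then |CN| = |N − C| = 38.765.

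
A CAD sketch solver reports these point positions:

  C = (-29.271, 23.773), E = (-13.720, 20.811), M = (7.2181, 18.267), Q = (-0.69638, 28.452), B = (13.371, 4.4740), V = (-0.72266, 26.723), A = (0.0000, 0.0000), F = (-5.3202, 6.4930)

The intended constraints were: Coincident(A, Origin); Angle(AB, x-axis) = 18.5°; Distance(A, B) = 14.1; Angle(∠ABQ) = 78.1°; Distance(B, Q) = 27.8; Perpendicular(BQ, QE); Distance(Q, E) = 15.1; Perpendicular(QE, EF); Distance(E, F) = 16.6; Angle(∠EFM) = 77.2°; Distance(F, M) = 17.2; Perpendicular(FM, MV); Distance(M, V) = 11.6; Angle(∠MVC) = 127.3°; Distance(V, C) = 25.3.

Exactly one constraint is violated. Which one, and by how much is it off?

Distance(V, C) = 25.3 — off by 3.40.

A = (0.00, 0.00) ✓; AB at 18.50° ✓; |AB| = 14.10 ✓; ∠ABQ = 78.10° ✓; |BQ| = 27.80 ✓; ∠(BQ, QE) = 90.00° ✓; |QE| = 15.10 ✓; ∠(QE, EF) = 90.00° ✓; |EF| = 16.60 ✓; ∠EFM = 77.20° ✓; |FM| = 17.20 ✓; ∠(FM, MV) = 90.00° ✓; |MV| = 11.60 ✓; ∠MVC = 127.3° ✓; |VC| = 28.70 ✗.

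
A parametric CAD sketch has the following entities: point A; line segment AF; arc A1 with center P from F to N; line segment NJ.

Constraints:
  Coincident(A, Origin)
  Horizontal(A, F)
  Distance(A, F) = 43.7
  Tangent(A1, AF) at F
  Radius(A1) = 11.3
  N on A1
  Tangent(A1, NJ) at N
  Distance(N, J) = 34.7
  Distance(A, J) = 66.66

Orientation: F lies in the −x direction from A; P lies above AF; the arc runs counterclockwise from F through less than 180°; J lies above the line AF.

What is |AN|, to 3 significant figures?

36.8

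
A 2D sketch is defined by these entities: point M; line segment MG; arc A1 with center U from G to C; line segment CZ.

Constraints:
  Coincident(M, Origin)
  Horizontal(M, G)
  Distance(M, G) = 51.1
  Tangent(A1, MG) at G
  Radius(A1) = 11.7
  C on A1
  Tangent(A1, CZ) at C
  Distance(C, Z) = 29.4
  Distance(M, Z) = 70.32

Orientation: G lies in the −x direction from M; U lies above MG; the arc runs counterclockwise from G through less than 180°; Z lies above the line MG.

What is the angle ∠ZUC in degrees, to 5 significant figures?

68.299°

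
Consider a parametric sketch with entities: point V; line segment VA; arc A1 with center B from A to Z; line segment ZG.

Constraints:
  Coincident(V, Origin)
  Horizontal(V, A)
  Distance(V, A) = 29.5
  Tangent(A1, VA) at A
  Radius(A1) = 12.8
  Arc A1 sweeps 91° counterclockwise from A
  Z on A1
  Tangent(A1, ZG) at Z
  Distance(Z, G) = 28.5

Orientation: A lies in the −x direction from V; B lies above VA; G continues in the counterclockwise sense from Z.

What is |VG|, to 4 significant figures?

44.94

On A1, A sits at bearing -90° from B; a 91° counterclockwise sweep puts Z at bearing 1°, so Z = B + 12.8·(cos 1°, sin 1°) = (-16.70, 13.02). A1 meets ZG tangentially, so BZ is at right angles to ZG, so ZG runs along (−sin 1°, cos 1°); with |ZG| = 28.5, G = (-17.20, 41.52). Then |VG| = |G − V| = 44.94.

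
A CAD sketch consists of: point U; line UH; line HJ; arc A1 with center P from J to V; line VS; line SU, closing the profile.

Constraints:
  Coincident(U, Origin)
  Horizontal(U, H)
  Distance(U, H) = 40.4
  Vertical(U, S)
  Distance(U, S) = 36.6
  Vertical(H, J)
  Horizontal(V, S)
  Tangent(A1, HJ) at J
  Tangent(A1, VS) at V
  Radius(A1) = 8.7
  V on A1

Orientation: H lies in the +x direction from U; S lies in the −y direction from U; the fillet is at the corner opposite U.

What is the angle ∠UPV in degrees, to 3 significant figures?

131°

U is at the origin; U and H share the same y with |UH| = 40.4 and H on the +x side, so H = (40.4, 0.00). US is vertical with |US| = 36.6 and S on the −y side, so S = (0.00, -36.6). The virtual corner opposite U is at (40.4, -36.6). The tangent condition forces PJ to be normal to HJ and tangency of A1 to VS means the radius PV is perpendicular to VS, with radius 8.7, so the center P sits 8.7 in from both sides at P = (31.7, -27.9). That places the tangent points at J = (40.4, -27.9) on HJ and V = (31.7, -36.6) on VS. Then cos ∠UPV = PU·PV / (|PU||PV|), giving 131°.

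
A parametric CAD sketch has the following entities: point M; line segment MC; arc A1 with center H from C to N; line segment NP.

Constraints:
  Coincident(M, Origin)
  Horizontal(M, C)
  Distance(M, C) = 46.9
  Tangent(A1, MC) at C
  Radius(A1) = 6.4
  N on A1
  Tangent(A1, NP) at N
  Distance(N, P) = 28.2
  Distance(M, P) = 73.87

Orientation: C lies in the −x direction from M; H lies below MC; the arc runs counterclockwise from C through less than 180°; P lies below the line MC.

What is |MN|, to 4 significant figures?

51.87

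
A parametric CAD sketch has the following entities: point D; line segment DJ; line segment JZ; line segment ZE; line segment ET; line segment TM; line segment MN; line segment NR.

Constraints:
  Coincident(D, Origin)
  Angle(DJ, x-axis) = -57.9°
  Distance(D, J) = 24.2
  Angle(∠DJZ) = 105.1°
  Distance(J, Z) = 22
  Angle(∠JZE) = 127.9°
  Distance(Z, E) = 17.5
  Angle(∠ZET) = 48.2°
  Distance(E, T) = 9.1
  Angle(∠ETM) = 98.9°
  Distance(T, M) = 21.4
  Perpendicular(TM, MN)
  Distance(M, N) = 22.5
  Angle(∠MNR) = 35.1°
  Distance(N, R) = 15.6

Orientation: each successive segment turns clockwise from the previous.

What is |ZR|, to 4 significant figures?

10.29

TM ⟂ MN, so MN runs at -127.8°; with |MN| = 22.5, N = (-9.782, -59.80). ∠MNR = 35.1° gives NR at 87.30° from the x-axis; with |NR| = 15.6, R = (-9.047, -44.22). Then |ZR| = |R − Z| = 10.29.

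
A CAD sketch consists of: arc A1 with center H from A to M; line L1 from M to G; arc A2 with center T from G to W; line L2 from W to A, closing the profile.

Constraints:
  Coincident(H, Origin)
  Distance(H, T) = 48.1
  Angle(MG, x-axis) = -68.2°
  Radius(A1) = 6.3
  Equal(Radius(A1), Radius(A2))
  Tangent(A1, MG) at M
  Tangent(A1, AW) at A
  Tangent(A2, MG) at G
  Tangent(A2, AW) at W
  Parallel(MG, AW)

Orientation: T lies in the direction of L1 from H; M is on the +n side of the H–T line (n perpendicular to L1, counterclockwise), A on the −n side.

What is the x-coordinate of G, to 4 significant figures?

23.71

The slot axis is L1's direction at -68.2°, so u = (cos -68.2°, sin -68.2°) = (0.3714, -0.9285) and n = (−sin -68.2°, cos -68.2°) = (0.9285, 0.3714). H is at the origin and T lies 48.1 along u from H, so T = 48.1·u = (17.86, -44.66). Tangency of A1 to both parallel lines with radius 6.3 puts M and A at H ± 6.3·n: M = (5.849, 2.340), A = (-5.849, -2.340). Equal radii place G and W the same way about T: G = T + 6.3·n = (23.71, -42.32), W = T − 6.3·n = (12.01, -47.00). So G.x = 23.71.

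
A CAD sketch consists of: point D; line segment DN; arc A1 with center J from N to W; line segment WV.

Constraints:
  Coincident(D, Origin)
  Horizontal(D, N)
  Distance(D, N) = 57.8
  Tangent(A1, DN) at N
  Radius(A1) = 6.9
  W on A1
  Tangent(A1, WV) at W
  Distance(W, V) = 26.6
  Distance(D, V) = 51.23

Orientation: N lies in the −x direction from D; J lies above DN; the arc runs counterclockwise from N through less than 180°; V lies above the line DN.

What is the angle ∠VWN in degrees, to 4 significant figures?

145.3°

D is at the origin; DN is horizontal with |DN| = 57.8 and N on the −x side, so N = (-57.80, 0.000). A1 meets DN tangentially, so JN is at right angles to DN, so J = N + (0, 6.9) = (-57.80, 6.900). Since JW ⟂ WV (tangency), |JV| = √(6.9² + 26.6²) = 27.48 regardless of where W sits on A1. So V lies on both circle(D, 51.23) and circle(J, 27.48); the above-DN intersection is V = (-41.98, 29.37). W is the foot of the tangent from V: W = (-51.34, 4.471).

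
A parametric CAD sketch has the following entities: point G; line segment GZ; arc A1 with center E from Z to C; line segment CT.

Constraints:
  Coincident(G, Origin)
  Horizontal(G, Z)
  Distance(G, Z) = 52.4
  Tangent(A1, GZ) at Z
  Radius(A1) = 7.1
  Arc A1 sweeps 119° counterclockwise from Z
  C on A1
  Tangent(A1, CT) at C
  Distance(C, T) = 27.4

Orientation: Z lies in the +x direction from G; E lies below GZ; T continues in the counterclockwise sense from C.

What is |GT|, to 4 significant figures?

68.76

On A1, Z sits at bearing 90° from E; a 119° counterclockwise sweep puts C at bearing 209°, so C = E + 7.1·(cos 209°, sin 209°) = (46.19, -10.54). A1 meets CT tangentially, so EC is at right angles to CT, so CT runs along (−sin 209°, cos 209°); with |CT| = 27.4, T = (59.47, -34.51). Then |GT| = |T − G| = 68.76.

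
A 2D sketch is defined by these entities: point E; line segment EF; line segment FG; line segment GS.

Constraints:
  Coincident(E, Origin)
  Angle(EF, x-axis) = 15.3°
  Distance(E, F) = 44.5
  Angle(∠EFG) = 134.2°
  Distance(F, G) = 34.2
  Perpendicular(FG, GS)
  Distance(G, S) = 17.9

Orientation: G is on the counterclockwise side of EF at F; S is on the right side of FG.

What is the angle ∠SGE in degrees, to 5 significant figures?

116.06°

E is at the origin; EF runs at 15.3° with length 44.5, so F = 44.5·(cos 15.3°, sin 15.3°) = (42.923, 11.742). ∠EFG = 134.2°, so FG runs at 15.3° + (180° − 134.2°) = 61.100° from the x-axis; with |FG| = 34.2, G = F + 34.2·(cos 61.100°, sin 61.100°) = (59.451, 41.683). FG ⟂ GS; with |GS| = 17.9 on the right of FG, S = G + 17.9·(0.87546, -0.48328) = (75.122, 33.032). Then cos ∠SGE = GS·GE / (|GS||GE|), giving 116.06°.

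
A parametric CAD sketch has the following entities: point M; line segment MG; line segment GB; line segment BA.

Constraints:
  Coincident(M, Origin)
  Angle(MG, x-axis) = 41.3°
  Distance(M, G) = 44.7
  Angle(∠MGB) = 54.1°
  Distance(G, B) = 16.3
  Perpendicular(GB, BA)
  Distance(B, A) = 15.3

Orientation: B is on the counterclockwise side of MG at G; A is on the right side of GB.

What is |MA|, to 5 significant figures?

52.454

M is at the origin; MG runs at 41.3° with length 44.7, so G = 44.7·(cos 41.3°, sin 41.3°) = (33.582, 29.502). ∠MGB = 54.1°, so GB runs at 41.3° + (180° − 54.1°) = 167.20° from the x-axis; with |GB| = 16.3, B = G + 16.3·(cos 167.20°, sin 167.20°) = (17.687, 33.113). GB is perpendicular to BA; with |BA| = 15.3 on the right of GB, A = B + 15.3·(0.22155, 0.97515) = (21.076, 48.033). Then |MA| = |A − M| = 52.454.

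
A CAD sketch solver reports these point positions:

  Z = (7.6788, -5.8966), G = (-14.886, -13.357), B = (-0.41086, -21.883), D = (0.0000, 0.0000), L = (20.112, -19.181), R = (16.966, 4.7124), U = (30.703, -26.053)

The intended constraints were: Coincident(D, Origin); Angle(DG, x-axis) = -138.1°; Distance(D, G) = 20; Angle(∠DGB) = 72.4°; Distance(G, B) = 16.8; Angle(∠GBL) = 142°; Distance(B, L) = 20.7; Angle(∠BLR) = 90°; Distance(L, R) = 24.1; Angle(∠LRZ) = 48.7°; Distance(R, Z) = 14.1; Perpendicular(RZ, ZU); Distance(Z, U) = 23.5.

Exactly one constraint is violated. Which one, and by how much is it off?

Distance(Z, U) = 23.5 — off by 7.10.

D = (0.00, 0.00) ✓; DG at -138.1° ✓; |DG| = 20.00 ✓; ∠DGB = 72.40° ✓; |GB| = 16.80 ✓; ∠GBL = 142.0° ✓; |BL| = 20.70 ✓; ∠BLR = 90.00° ✓; |LR| = 24.10 ✓; ∠LRZ = 48.70° ✓; |RZ| = 14.10 ✓; ∠(RZ, ZU) = 90.00° ✓; |ZU| = 30.60 ✗.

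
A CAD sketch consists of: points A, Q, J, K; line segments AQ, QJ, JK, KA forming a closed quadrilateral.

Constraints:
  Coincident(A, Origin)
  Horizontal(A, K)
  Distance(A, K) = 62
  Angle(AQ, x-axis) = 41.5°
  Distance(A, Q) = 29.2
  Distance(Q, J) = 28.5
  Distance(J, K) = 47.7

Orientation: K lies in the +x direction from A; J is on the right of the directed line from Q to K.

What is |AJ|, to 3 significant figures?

17.2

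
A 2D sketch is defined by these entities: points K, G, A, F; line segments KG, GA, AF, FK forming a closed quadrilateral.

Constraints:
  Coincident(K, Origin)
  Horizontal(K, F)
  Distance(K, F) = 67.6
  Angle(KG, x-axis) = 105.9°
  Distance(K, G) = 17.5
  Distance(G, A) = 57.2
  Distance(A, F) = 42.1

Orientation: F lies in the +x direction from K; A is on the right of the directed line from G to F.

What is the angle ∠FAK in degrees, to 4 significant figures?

106.4°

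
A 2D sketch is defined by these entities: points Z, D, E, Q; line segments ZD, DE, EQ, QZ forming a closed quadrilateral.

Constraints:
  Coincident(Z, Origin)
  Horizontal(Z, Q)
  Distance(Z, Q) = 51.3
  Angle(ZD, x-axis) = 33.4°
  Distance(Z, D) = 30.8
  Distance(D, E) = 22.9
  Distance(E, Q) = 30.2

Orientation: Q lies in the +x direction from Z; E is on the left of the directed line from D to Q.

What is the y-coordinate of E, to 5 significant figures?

29.507

Checks: |DE| = 22.90 ✓; |EQ| = 30.20 ✓.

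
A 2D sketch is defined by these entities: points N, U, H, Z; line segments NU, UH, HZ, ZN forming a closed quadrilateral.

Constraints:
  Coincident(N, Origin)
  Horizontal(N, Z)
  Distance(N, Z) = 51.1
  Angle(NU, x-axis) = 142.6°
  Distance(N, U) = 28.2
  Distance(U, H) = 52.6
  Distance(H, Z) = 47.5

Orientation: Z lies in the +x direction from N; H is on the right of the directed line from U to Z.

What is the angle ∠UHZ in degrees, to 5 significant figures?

97.740°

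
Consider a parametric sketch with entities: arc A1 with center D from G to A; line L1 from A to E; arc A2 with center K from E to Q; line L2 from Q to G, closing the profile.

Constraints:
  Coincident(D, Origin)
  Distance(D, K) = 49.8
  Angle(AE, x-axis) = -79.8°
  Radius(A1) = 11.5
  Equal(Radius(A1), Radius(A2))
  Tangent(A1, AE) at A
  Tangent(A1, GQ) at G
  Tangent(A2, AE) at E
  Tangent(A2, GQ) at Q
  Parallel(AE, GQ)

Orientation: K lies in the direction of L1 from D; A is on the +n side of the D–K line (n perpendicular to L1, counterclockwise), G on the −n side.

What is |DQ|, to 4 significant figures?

51.11

Tangency of A1 to both parallel lines with radius 11.5 puts A and G at D ± 11.5·n: A = (11.32, 2.036), G = (-11.32, -2.036). Equal radii place E and Q the same way about K: E = K + 11.5·n = (20.14, -46.98), Q = K − 11.5·n = (-2.499, -51.05). Then |DQ| = |Q − D| = 51.11.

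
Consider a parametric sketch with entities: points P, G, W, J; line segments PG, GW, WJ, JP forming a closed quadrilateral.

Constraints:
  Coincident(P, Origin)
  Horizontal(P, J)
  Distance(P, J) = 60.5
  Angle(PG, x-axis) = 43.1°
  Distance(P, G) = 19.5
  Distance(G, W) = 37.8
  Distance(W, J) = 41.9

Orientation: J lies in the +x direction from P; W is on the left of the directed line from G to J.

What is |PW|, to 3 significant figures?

57.3

Checks: |GW| = 37.80 ✓; |WJ| = 41.90 ✓.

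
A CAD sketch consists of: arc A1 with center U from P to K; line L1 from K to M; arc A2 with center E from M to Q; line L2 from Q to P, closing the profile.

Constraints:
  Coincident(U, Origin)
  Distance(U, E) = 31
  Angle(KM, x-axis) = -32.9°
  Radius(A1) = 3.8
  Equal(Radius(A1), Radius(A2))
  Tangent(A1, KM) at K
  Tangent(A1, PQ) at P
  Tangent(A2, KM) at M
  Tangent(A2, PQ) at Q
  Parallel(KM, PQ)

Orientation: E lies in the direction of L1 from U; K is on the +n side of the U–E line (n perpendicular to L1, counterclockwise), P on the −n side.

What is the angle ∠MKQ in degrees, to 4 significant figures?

13.78°

The slot axis is L1's direction at -32.9°, so u = (cos -32.9°, sin -32.9°) = (0.8396, -0.5432) and n = (−sin -32.9°, cos -32.9°) = (0.5432, 0.8396). U is at the origin and E lies 31.0 along u from U, so E = 31.0·u = (26.03, -16.84). Tangency of A1 to both parallel lines with radius 3.8 puts K and P at U ± 3.8·n: K = (2.064, 3.191), P = (-2.064, -3.191). Equal radii place M and Q the same way about E: M = E + 3.8·n = (28.09, -13.65), Q = E − 3.8·n = (23.96, -20.03). Then cos ∠MKQ = KM·KQ / (|KM||KQ|), giving 13.78°.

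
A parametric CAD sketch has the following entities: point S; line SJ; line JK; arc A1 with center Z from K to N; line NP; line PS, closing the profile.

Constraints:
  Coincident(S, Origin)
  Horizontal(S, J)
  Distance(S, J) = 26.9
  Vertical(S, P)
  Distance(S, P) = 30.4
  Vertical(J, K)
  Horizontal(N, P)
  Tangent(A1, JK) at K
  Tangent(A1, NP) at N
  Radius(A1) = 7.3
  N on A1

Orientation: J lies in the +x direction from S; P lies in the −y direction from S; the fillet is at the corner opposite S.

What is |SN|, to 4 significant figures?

36.17

S is at the origin; S and J share the same y with |SJ| = 26.9 and J on the +x side, so J = (26.90, 0.000). SP is vertical with |SP| = 30.4 and P on the −y side, so P = (0.000, -30.40). The virtual corner opposite S is at (26.90, -30.40). Since A1 is tangent to JK there, ZK ⟂ JK and A1 meets NP tangentially, so ZN is at right angles to NP, with radius 7.3, so the center Z sits 7.3 in from both sides at Z = (19.60, -23.10). That places the tangent points at K = (26.90, -23.10) on JK and N = (19.60, -30.40) on NP. Then |SN| = |N − S| = 36.17.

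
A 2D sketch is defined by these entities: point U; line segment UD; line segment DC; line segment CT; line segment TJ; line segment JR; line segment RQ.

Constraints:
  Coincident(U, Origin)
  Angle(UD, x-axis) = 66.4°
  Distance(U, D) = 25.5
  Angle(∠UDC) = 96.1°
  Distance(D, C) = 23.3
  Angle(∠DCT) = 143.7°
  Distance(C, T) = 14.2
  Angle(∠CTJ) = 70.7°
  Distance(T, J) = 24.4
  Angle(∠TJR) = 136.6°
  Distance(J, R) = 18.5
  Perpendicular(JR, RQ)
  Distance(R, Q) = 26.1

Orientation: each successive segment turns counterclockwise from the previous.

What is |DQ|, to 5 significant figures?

6.4947

U is at the origin; UD runs at 66.4° with length 25.5, so D = (10.209, 23.367). ∠UDC = 96.1° gives DC at 150.30° from the x-axis; with |DC| = 23.3, C = (-10.030, 34.911). ∠DCT = 143.7° gives CT at -173.40° from the x-axis; with |CT| = 14.2, T = (-24.136, 33.279). ∠CTJ = 70.7° gives TJ at -64.100° from the x-axis; with |TJ| = 24.4, J = (-13.478, 11.330). ∠TJR = 136.6° gives JR at -20.700° from the x-axis; with |JR| = 18.5, R = (3.8276, 4.7908). JR ⟂ RQ, so RQ runs at 69.300°; with |RQ| = 26.1, Q = (13.053, 29.206). Then |DQ| = |Q − D| = 6.4947.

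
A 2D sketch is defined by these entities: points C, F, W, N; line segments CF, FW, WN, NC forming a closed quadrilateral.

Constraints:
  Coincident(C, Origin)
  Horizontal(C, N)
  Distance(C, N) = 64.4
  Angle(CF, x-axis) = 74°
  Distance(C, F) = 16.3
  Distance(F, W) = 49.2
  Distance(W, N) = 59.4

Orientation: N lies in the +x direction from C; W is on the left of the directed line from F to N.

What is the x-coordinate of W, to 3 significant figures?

36.9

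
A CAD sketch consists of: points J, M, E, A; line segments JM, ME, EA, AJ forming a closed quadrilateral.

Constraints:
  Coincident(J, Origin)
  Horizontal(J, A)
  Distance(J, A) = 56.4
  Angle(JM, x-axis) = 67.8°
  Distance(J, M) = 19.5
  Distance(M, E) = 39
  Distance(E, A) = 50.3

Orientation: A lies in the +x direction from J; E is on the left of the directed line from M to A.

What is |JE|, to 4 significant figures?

57.46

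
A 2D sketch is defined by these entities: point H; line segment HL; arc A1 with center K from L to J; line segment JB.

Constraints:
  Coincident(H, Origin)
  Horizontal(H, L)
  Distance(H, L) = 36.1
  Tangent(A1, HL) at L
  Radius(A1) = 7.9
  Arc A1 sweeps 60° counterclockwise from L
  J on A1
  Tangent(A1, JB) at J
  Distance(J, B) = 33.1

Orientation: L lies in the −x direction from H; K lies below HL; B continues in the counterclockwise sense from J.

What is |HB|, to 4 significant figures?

67.85

H is at the origin; HL is horizontal with |HL| = 36.1 and L on the −x side, so L = (-36.10, 0.000). Since A1 is tangent to HL there, KL ⟂ HL, so K = L + (0, -7.9) = (-36.10, -7.900). On A1, L sits at bearing 90° from K; a 60° counterclockwise sweep puts J at bearing 150°, so J = K + 7.9·(cos 150°, sin 150°) = (-42.94, -3.950). Since A1 is tangent to JB there, KJ ⟂ JB, so JB runs along (−sin 150°, cos 150°); with |JB| = 33.1, B = (-59.49, -32.62). Then |HB| = |B − H| = 67.85.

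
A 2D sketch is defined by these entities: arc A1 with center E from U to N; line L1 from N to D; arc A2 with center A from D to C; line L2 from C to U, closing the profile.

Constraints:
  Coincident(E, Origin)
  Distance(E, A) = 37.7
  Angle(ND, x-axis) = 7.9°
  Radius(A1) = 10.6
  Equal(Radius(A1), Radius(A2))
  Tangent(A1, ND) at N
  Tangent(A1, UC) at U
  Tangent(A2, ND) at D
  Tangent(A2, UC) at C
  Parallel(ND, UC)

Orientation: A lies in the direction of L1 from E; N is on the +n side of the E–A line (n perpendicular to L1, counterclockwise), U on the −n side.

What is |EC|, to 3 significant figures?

39.2

The slot axis is L1's direction at 7.9°, so u = (cos 7.9°, sin 7.9°) = (0.991, 0.137) and n = (−sin 7.9°, cos 7.9°) = (-0.137, 0.991). E is at the origin and A lies 37.7 along u from E, so A = 37.7·u = (37.3, 5.18). Tangency of A1 to both parallel lines with radius 10.6 puts N and U at E ± 10.6·n: N = (-1.46, 10.5), U = (1.46, -10.5). Equal radii place D and C the same way about A: D = A + 10.6·n = (35.9, 15.7), C = A − 10.6·n = (38.8, -5.32). Then |EC| = |C − E| = 39.2.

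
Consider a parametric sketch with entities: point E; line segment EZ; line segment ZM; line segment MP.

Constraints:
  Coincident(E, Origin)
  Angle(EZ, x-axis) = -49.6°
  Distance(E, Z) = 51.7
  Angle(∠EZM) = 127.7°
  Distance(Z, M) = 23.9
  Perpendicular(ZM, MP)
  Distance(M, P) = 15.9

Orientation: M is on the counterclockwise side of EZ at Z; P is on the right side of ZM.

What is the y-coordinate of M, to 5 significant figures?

-38.246

E is at the origin; EZ runs at -49.6° with length 51.7, so Z = 51.7·(cos -49.6°, sin -49.6°) = (33.508, -39.372). ∠EZM = 127.7°, so ZM runs at -49.6° + (180° − 127.7°) = 2.7000° from the x-axis; with |ZM| = 23.9, M = Z + 23.9·(cos 2.7000°, sin 2.7000°) = (57.381, -38.246). So M.y = -38.246.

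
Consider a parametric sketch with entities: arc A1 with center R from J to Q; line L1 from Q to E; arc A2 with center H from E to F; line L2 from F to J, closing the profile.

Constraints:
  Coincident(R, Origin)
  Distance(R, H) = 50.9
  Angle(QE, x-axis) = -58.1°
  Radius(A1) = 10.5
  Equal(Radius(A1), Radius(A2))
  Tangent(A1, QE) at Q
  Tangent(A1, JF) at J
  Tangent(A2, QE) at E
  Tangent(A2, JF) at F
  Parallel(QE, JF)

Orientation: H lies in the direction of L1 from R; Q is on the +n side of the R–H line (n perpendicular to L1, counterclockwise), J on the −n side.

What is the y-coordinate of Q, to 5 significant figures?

5.5486

The slot axis is L1's direction at -58.1°, so u = (cos -58.1°, sin -58.1°) = (0.52844, -0.84897) and n = (−sin -58.1°, cos -58.1°) = (0.84897, 0.52844). R is at the origin and H lies 50.9 along u from R, so H = 50.9·u = (26.898, -43.213). Tangency of A1 to both parallel lines with radius 10.5 puts Q and J at R ± 10.5·n: Q = (8.9142, 5.5486), J = (-8.9142, -5.5486). So Q.y = 5.5486.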